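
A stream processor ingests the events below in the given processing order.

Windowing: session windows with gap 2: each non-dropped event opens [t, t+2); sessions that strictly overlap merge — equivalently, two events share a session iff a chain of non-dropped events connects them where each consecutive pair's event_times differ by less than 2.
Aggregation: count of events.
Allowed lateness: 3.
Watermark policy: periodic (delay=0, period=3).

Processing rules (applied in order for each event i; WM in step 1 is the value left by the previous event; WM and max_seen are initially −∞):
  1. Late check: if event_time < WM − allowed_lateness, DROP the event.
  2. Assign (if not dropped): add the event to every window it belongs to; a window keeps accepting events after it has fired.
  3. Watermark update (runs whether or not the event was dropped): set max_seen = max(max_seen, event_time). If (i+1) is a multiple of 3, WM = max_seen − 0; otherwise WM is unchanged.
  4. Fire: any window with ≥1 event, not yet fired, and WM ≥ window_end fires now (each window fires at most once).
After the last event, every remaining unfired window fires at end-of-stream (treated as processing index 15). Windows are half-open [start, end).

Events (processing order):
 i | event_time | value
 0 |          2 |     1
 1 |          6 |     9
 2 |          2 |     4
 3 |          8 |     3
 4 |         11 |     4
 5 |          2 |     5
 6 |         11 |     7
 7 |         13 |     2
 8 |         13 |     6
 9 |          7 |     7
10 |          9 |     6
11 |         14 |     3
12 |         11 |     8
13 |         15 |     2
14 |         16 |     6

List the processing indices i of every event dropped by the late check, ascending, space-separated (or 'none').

i=0 t=2 v=1: → [2,4); WM=−∞
i=1 t=6 v=9: → [6,8); WM=−∞
i=2 t=2 v=4: → [2,4); WM=6
i=3 t=8 v=3: → [8,10); WM=6
i=4 t=11 v=4: → [11,13); WM=6
i=5 t=2 v=5: DROP (t<6-3); WM=11
i=6 t=11 v=7: → [11,13); WM=11
i=7 t=13 v=2: → [13,15); WM=11
i=8 t=13 v=6: → [13,15); WM=13
i=9 t=7 v=7: DROP (t<13-3); WM=13
i=10 t=9 v=6: DROP (t<13-3); WM=13
i=11 t=14 v=3: → [13,16); WM=14
i=12 t=11 v=8: → [11,13); WM=14
i=13 t=15 v=2: → [13,17); WM=14
i=14 t=16 v=6: → [13,18); WM=16

5 9 10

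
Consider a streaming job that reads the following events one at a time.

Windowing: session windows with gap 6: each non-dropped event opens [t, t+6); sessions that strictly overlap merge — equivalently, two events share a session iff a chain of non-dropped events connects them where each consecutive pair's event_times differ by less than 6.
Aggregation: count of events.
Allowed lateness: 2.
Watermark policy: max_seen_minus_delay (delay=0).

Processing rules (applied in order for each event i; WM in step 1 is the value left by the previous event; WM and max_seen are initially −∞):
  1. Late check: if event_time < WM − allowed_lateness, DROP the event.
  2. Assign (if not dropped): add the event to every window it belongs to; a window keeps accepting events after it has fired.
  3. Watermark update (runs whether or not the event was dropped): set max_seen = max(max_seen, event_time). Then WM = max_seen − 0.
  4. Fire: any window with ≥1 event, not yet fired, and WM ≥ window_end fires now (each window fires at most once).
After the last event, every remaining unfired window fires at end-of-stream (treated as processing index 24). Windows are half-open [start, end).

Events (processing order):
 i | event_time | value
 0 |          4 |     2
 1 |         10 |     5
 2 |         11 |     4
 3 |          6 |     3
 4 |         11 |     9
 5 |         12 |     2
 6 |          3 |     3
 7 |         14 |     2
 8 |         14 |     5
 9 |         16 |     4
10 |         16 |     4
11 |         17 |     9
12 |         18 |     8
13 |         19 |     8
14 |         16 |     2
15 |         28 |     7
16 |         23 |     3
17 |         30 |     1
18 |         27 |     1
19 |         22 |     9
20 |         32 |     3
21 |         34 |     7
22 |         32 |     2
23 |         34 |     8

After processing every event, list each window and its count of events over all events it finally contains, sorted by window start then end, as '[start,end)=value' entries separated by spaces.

[4,10)=1 [10,25)=11 [28,40)=6

i=0 t=4 v=2: → [4,10); WM=4
i=1 t=10 v=5: → [10,16); WM=10
i=2 t=11 v=4: → [10,17); WM=11
i=3 t=6 v=3: DROP (t<11-2); WM=11
i=4 t=11 v=9: → [10,17); WM=11
i=5 t=12 v=2: → [10,18); WM=12
i=6 t=3 v=3: DROP (t<12-2); WM=12
i=7 t=14 v=2: → [10,20); WM=14
i=8 t=14 v=5: → [10,20); WM=14
i=9 t=16 v=4: → [10,22); WM=16
i=10 t=16 v=4: → [10,22); WM=16
i=11 t=17 v=9: → [10,23); WM=17
i=12 t=18 v=8: → [10,24); WM=18
i=13 t=19 v=8: → [10,25); WM=19
i=14 t=16 v=2: DROP (t<19-2); WM=19
i=15 t=28 v=7: → [28,34); WM=28
i=16 t=23 v=3: DROP (t<28-2); WM=28
i=17 t=30 v=1: → [28,36); WM=30
i=18 t=27 v=1: DROP (t<30-2); WM=30
i=19 t=22 v=9: DROP (t<30-2); WM=30
i=20 t=32 v=3: → [28,38); WM=32
i=21 t=34 v=7: → [28,40); WM=34
i=22 t=32 v=2: → [28,40); WM=34
i=23 t=34 v=8: → [28,40); WM=34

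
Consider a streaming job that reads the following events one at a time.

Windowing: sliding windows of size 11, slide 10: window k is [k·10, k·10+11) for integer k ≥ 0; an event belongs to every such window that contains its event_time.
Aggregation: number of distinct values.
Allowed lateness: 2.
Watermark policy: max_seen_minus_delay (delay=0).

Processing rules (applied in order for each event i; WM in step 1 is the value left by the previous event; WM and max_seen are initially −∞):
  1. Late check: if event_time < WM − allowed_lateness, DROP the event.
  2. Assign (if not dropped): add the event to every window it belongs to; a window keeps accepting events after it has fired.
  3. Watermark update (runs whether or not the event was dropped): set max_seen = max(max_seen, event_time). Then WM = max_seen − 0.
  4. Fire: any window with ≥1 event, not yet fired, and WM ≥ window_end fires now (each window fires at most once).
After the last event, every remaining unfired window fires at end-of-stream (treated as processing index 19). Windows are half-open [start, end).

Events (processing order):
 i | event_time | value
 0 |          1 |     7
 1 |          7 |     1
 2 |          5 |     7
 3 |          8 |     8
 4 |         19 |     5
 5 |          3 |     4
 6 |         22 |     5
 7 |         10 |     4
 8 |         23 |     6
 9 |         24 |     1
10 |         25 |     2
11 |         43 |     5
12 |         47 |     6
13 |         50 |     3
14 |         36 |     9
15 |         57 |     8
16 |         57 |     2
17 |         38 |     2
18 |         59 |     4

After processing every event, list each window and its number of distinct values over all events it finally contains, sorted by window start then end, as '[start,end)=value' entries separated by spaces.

i=0 t=1 v=7: → [0,11); WM=1
i=1 t=7 v=1: → [0,11); WM=7
i=2 t=5 v=7: → [0,11); WM=7
i=3 t=8 v=8: → [0,11); WM=8
i=4 t=19 v=5: → [10,21); WM=19; [0,11) fires=3
i=5 t=3 v=4: DROP (t<19-2); WM=19
i=6 t=22 v=5: → [20,31); WM=22; [10,21) fires=1
i=7 t=10 v=4: DROP (t<22-2); WM=22
i=8 t=23 v=6: → [20,31); WM=23
i=9 t=24 v=1: → [20,31); WM=24
i=10 t=25 v=2: → [20,31); WM=25
i=11 t=43 v=5: → [40,51); WM=43; [20,31) fires=4
i=12 t=47 v=6: → [40,51); WM=47
i=13 t=50 v=3: → [50,61),[40,51); WM=50
i=14 t=36 v=9: DROP (t<50-2); WM=50
i=15 t=57 v=8: → [50,61); WM=57; [40,51) fires=3
i=16 t=57 v=2: → [50,61); WM=57
i=17 t=38 v=2: DROP (t<57-2); WM=57
i=18 t=59 v=4: → [50,61); WM=59

[0,11)=3 [10,21)=1 [20,31)=4 [40,51)=3 [50,61)=4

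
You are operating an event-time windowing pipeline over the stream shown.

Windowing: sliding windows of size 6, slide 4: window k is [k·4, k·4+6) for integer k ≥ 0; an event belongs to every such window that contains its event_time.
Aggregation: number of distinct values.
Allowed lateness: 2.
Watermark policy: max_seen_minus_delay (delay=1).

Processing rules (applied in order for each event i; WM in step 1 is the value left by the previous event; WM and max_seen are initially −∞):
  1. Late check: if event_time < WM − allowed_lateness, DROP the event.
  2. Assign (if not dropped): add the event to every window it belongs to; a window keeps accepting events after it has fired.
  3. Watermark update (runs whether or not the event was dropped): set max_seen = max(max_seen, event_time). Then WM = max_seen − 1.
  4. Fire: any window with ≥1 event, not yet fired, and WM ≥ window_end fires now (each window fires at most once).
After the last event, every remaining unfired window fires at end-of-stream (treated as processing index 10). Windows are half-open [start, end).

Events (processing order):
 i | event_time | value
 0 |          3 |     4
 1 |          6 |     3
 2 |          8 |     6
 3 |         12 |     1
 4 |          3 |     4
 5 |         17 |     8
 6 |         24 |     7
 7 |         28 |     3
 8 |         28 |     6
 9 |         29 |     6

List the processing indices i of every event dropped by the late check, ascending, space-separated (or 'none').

i=0 t=3 v=4: → [0,6); WM=2
i=1 t=6 v=3: → [4,10); WM=5
i=2 t=8 v=6: → [8,14),[4,10); WM=7; [0,6) fires=1
i=3 t=12 v=1: → [12,18),[8,14); WM=11; [4,10) fires=2
i=4 t=3 v=4: DROP (t<11-2); WM=11
i=5 t=17 v=8: → [16,22),[12,18); WM=16; [8,14) fires=2
i=6 t=24 v=7: → [24,30),[20,26); WM=23; [12,18) fires=2 [16,22) fires=1
i=7 t=28 v=3: → [28,34),[24,30); WM=27; [20,26) fires=1
i=8 t=28 v=6: → [28,34),[24,30); WM=27
i=9 t=29 v=6: → [28,34),[24,30); WM=28

4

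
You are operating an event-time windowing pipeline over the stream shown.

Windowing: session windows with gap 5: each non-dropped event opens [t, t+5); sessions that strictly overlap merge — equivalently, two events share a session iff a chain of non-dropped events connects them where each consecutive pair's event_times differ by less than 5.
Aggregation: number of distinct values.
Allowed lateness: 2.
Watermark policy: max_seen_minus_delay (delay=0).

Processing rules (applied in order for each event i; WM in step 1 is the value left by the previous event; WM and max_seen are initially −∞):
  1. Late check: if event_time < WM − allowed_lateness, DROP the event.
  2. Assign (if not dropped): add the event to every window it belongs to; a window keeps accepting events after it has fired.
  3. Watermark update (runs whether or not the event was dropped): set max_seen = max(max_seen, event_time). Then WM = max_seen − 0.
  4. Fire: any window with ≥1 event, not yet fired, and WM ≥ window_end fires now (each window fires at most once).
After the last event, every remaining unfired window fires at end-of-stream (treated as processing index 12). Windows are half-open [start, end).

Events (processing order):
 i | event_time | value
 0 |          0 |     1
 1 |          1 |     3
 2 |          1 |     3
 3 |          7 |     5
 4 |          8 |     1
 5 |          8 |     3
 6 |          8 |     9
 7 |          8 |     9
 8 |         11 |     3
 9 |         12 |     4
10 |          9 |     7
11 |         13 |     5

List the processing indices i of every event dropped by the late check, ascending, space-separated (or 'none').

10

i=0 t=0 v=1: → [0,5); WM=0
i=1 t=1 v=3: → [0,6); WM=1
i=2 t=1 v=3: → [0,6); WM=1
i=3 t=7 v=5: → [7,12); WM=7
i=4 t=8 v=1: → [7,13); WM=8
i=5 t=8 v=3: → [7,13); WM=8
i=6 t=8 v=9: → [7,13); WM=8
i=7 t=8 v=9: → [7,13); WM=8
i=8 t=11 v=3: → [7,16); WM=11
i=9 t=12 v=4: → [7,17); WM=12
i=10 t=9 v=7: DROP (t<12-2); WM=12
i=11 t=13 v=5: → [7,18); WM=13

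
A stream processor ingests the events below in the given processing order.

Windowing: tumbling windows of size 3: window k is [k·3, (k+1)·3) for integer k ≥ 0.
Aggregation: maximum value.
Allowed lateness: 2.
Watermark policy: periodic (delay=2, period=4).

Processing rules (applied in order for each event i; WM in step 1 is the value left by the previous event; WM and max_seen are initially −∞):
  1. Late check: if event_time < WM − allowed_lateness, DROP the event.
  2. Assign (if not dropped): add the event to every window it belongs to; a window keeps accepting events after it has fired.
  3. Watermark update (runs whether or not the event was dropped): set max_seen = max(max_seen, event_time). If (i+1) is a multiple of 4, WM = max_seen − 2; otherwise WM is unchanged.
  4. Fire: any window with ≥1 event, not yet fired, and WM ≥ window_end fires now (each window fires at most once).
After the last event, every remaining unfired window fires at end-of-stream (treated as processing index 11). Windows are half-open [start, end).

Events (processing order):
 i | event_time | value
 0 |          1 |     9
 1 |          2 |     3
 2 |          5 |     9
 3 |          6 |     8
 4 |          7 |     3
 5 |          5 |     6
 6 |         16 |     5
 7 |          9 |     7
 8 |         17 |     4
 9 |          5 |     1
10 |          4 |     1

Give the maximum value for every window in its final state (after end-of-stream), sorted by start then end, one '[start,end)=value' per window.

i=0 t=1 v=9: → [0,3); WM=−∞
i=1 t=2 v=3: → [0,3); WM=−∞
i=2 t=5 v=9: → [3,6); WM=−∞
i=3 t=6 v=8: → [6,9); WM=4; [0,3) fires=9
i=4 t=7 v=3: → [6,9); WM=4
i=5 t=5 v=6: → [3,6); WM=4
i=6 t=16 v=5: → [15,18); WM=4
i=7 t=9 v=7: → [9,12); WM=14; [3,6) fires=9 [6,9) fires=8 [9,12) fires=7
i=8 t=17 v=4: → [15,18); WM=14
i=9 t=5 v=1: DROP (t<14-2); WM=14
i=10 t=4 v=1: DROP (t<14-2); WM=14

[0,3)=9 [3,6)=9 [6,9)=8 [9,12)=7 [15,18)=5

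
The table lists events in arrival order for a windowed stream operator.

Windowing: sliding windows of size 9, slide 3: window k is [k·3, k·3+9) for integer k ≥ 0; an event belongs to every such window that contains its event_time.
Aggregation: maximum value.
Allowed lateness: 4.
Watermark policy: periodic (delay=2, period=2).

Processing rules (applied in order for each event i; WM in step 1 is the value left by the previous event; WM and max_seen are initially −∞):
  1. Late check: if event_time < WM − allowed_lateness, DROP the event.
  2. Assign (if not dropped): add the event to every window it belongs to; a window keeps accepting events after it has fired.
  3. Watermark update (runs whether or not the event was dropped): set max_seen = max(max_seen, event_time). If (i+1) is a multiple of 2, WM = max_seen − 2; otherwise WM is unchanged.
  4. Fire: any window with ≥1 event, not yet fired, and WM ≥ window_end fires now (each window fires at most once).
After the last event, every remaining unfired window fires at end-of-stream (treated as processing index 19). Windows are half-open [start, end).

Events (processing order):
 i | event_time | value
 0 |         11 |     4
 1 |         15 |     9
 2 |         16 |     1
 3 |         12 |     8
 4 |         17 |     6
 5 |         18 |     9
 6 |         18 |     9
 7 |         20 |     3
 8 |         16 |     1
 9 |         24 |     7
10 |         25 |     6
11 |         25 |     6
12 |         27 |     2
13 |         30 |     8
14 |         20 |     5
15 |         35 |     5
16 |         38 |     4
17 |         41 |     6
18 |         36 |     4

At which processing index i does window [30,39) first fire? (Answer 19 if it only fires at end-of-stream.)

17

i=0 t=11 v=4: → [9,18),[6,15),[3,12); WM=−∞
i=1 t=15 v=9: → [15,24),[12,21),[9,18); WM=13; [3,12) fires=4
i=2 t=16 v=1: → [15,24),[12,21),[9,18); WM=13
i=3 t=12 v=8: → [12,21),[9,18),[6,15); WM=14
i=4 t=17 v=6: → [15,24),[12,21),[9,18); WM=14
i=5 t=18 v=9: → [18,27),[15,24),[12,21); WM=16; [6,15) fires=8
i=6 t=18 v=9: → [18,27),[15,24),[12,21); WM=16
i=7 t=20 v=3: → [18,27),[15,24),[12,21); WM=18; [9,18) fires=9
i=8 t=16 v=1: → [15,24),[12,21),[9,18); WM=18
i=9 t=24 v=7: → [24,33),[21,30),[18,27); WM=22; [12,21) fires=9
i=10 t=25 v=6: → [24,33),[21,30),[18,27); WM=22
i=11 t=25 v=6: → [24,33),[21,30),[18,27); WM=23
i=12 t=27 v=2: → [27,36),[24,33),[21,30); WM=23
i=13 t=30 v=8: → [30,39),[27,36),[24,33); WM=28; [15,24) fires=9 [18,27) fires=9
i=14 t=20 v=5: DROP (t<28-4); WM=28
i=15 t=35 v=5: → [33,42),[30,39),[27,36); WM=33; [21,30) fires=7 [24,33) fires=8
i=16 t=38 v=4: → [36,45),[33,42),[30,39); WM=33
i=17 t=41 v=6: → [39,48),[36,45),[33,42); WM=39; [27,36) fires=8 [30,39) fires=8
i=18 t=36 v=4: → [36,45),[33,42),[30,39); WM=39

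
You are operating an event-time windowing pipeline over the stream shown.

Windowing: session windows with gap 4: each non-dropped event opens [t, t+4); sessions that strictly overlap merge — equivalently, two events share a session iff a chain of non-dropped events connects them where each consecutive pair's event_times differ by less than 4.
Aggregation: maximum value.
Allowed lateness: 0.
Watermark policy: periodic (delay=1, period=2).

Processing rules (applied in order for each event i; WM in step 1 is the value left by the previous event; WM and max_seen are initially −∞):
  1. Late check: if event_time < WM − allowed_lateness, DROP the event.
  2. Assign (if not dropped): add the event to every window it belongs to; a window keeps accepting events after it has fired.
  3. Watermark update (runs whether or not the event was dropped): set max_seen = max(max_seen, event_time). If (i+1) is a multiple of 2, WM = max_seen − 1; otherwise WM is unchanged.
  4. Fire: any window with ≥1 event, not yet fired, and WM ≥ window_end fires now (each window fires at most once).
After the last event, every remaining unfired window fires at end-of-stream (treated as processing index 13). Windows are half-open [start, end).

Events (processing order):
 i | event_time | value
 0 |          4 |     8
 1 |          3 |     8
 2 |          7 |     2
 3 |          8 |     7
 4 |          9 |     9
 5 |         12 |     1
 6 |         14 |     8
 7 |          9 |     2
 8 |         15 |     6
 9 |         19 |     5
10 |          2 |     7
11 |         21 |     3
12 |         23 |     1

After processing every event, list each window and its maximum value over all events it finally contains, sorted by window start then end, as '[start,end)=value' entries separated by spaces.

[3,19)=9 [19,27)=5

i=0 t=4 v=8: → [4,8); WM=−∞
i=1 t=3 v=8: → [3,8); WM=3
i=2 t=7 v=2: → [3,11); WM=3
i=3 t=8 v=7: → [3,12); WM=7
i=4 t=9 v=9: → [3,13); WM=7
i=5 t=12 v=1: → [3,16); WM=11
i=6 t=14 v=8: → [3,18); WM=11
i=7 t=9 v=2: DROP (t<11-0); WM=13
i=8 t=15 v=6: → [3,19); WM=13
i=9 t=19 v=5: → [19,23); WM=18
i=10 t=2 v=7: DROP (t<18-0); WM=18
i=11 t=21 v=3: → [19,25); WM=20
i=12 t=23 v=1: → [19,27); WM=20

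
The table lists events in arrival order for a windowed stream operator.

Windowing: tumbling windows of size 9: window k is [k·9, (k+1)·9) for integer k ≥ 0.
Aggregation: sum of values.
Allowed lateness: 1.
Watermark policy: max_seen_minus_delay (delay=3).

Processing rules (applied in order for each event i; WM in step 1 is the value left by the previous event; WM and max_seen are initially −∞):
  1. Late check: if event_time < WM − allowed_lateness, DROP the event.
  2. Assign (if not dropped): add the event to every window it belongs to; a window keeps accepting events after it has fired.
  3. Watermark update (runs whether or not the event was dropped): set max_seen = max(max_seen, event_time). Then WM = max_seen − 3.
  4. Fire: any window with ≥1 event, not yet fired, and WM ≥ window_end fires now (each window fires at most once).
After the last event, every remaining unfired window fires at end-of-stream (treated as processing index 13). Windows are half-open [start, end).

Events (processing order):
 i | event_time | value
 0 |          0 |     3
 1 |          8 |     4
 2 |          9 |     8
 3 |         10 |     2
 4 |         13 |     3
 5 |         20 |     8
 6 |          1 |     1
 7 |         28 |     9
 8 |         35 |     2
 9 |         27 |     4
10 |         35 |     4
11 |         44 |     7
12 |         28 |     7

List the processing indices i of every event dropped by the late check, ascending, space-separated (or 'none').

i=0 t=0 v=3: → [0,9); WM=-3
i=1 t=8 v=4: → [0,9); WM=5
i=2 t=9 v=8: → [9,18); WM=6
i=3 t=10 v=2: → [9,18); WM=7
i=4 t=13 v=3: → [9,18); WM=10; [0,9) fires=7
i=5 t=20 v=8: → [18,27); WM=17
i=6 t=1 v=1: DROP (t<17-1); WM=17
i=7 t=28 v=9: → [27,36); WM=25; [9,18) fires=13
i=8 t=35 v=2: → [27,36); WM=32; [18,27) fires=8
i=9 t=27 v=4: DROP (t<32-1); WM=32
i=10 t=35 v=4: → [27,36); WM=32
i=11 t=44 v=7: → [36,45); WM=41; [27,36) fires=15
i=12 t=28 v=7: DROP (t<41-1); WM=41

6 9 12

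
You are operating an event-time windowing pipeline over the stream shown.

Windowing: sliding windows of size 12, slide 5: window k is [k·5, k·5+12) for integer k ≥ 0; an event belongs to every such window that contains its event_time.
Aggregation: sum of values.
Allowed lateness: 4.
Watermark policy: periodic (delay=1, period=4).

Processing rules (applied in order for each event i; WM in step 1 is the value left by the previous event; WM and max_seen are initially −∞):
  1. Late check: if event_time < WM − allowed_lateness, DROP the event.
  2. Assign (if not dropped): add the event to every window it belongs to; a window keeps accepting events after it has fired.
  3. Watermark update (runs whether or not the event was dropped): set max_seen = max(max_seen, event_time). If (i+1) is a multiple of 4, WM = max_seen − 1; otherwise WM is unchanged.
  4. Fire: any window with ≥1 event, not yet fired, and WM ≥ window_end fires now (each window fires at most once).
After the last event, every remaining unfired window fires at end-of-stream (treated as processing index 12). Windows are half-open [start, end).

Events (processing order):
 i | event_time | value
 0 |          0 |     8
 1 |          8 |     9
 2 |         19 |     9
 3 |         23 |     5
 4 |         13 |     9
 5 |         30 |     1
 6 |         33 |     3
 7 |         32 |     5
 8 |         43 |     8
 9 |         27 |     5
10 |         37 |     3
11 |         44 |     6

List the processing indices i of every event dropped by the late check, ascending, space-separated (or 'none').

4 9

i=0 t=0 v=8: → [0,12); WM=−∞
i=1 t=8 v=9: → [5,17),[0,12); WM=−∞
i=2 t=19 v=9: → [15,27),[10,22); WM=−∞
i=3 t=23 v=5: → [20,32),[15,27); WM=22; [0,12) fires=17 [5,17) fires=9 [10,22) fires=9
i=4 t=13 v=9: DROP (t<22-4); WM=22
i=5 t=30 v=1: → [30,42),[25,37),[20,32); WM=22
i=6 t=33 v=3: → [30,42),[25,37); WM=22
i=7 t=32 v=5: → [30,42),[25,37); WM=32; [15,27) fires=14 [20,32) fires=6
i=8 t=43 v=8: → [40,52),[35,47); WM=32
i=9 t=27 v=5: DROP (t<32-4); WM=32
i=10 t=37 v=3: → [35,47),[30,42); WM=32
i=11 t=44 v=6: → [40,52),[35,47); WM=43; [25,37) fires=9 [30,42) fires=12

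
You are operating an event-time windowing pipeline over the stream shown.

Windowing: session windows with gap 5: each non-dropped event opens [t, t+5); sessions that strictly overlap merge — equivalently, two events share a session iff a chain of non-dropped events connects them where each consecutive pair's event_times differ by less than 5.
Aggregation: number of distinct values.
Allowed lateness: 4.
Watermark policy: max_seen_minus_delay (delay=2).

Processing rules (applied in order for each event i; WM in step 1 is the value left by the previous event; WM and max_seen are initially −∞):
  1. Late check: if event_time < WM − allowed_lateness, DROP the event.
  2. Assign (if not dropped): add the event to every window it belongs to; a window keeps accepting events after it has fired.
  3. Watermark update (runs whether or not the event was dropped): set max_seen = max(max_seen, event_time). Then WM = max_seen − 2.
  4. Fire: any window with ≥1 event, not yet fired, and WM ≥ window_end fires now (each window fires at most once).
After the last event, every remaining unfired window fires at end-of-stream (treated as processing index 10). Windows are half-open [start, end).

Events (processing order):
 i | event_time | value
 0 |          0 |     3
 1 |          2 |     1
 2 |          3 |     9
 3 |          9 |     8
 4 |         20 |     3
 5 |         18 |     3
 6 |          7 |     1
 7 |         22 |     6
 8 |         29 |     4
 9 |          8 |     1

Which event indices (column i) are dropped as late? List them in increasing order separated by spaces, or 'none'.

6 9

i=0 t=0 v=3: → [0,5); WM=-2
i=1 t=2 v=1: → [0,7); WM=0
i=2 t=3 v=9: → [0,8); WM=1
i=3 t=9 v=8: → [9,14); WM=7
i=4 t=20 v=3: → [20,25); WM=18
i=5 t=18 v=3: → [18,25); WM=18
i=6 t=7 v=1: DROP (t<18-4); WM=18
i=7 t=22 v=6: → [18,27); WM=20
i=8 t=29 v=4: → [29,34); WM=27
i=9 t=8 v=1: DROP (t<27-4); WM=27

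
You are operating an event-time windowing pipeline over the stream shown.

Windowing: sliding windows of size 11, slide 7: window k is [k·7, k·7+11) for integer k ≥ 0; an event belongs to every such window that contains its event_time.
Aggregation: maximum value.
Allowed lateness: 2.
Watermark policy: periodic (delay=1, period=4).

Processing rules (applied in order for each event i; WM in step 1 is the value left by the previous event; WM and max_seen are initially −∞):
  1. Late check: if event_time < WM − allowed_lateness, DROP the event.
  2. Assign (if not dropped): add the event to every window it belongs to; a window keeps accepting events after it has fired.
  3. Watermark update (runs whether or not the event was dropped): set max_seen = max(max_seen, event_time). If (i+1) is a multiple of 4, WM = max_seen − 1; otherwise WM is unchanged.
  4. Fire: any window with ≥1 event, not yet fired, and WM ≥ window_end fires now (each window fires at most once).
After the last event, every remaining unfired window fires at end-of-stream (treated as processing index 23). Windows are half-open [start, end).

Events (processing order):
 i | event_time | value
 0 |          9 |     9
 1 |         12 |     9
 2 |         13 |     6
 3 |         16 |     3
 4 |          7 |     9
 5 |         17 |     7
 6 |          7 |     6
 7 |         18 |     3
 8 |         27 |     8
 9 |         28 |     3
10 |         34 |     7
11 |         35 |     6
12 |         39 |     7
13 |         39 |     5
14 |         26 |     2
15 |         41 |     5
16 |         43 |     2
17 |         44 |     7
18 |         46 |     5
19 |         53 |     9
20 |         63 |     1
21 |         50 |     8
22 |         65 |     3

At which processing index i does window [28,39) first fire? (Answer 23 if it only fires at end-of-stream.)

15

i=0 t=9 v=9: → [7,18),[0,11); WM=−∞
i=1 t=12 v=9: → [7,18); WM=−∞
i=2 t=13 v=6: → [7,18); WM=−∞
i=3 t=16 v=3: → [14,25),[7,18); WM=15; [0,11) fires=9
i=4 t=7 v=9: DROP (t<15-2); WM=15
i=5 t=17 v=7: → [14,25),[7,18); WM=15
i=6 t=7 v=6: DROP (t<15-2); WM=15
i=7 t=18 v=3: → [14,25); WM=17
i=8 t=27 v=8: → [21,32); WM=17
i=9 t=28 v=3: → [28,39),[21,32); WM=17
i=10 t=34 v=7: → [28,39); WM=17
i=11 t=35 v=6: → [35,46),[28,39); WM=34; [7,18) fires=9 [14,25) fires=7 [21,32) fires=8
i=12 t=39 v=7: → [35,46); WM=34
i=13 t=39 v=5: → [35,46); WM=34
i=14 t=26 v=2: DROP (t<34-2); WM=34
i=15 t=41 v=5: → [35,46); WM=40; [28,39) fires=7
i=16 t=43 v=2: → [42,53),[35,46); WM=40
i=17 t=44 v=7: → [42,53),[35,46); WM=40
i=18 t=46 v=5: → [42,53); WM=40
i=19 t=53 v=9: → [49,60); WM=52; [35,46) fires=7
i=20 t=63 v=1: → [63,74),[56,67); WM=52
i=21 t=50 v=8: → [49,60),[42,53); WM=52
i=22 t=65 v=3: → [63,74),[56,67); WM=52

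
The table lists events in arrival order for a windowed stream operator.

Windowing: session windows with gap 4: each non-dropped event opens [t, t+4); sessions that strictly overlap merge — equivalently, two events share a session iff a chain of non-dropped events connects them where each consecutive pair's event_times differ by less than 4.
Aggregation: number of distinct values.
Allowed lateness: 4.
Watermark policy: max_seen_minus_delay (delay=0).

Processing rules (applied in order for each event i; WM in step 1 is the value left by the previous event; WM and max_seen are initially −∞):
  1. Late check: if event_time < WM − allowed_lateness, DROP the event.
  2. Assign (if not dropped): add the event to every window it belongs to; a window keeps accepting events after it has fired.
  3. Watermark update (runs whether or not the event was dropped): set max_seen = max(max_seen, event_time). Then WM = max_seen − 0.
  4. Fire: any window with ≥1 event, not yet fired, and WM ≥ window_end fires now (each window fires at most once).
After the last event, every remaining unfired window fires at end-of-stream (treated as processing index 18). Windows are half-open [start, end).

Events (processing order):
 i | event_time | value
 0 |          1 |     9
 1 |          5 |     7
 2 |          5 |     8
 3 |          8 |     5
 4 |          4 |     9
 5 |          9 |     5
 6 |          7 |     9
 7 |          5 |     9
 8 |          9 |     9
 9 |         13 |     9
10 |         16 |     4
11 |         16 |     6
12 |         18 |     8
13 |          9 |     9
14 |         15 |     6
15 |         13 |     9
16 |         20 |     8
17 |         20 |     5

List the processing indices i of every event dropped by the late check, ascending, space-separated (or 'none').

i=0 t=1 v=9: → [1,5); WM=1
i=1 t=5 v=7: → [5,9); WM=5
i=2 t=5 v=8: → [5,9); WM=5
i=3 t=8 v=5: → [5,12); WM=8
i=4 t=4 v=9: → [1,12); WM=8
i=5 t=9 v=5: → [1,13); WM=9
i=6 t=7 v=9: → [1,13); WM=9
i=7 t=5 v=9: → [1,13); WM=9
i=8 t=9 v=9: → [1,13); WM=9
i=9 t=13 v=9: → [13,17); WM=13
i=10 t=16 v=4: → [13,20); WM=16
i=11 t=16 v=6: → [13,20); WM=16
i=12 t=18 v=8: → [13,22); WM=18
i=13 t=9 v=9: DROP (t<18-4); WM=18
i=14 t=15 v=6: → [13,22); WM=18
i=15 t=13 v=9: DROP (t<18-4); WM=18
i=16 t=20 v=8: → [13,24); WM=20
i=17 t=20 v=5: → [13,24); WM=20

13 15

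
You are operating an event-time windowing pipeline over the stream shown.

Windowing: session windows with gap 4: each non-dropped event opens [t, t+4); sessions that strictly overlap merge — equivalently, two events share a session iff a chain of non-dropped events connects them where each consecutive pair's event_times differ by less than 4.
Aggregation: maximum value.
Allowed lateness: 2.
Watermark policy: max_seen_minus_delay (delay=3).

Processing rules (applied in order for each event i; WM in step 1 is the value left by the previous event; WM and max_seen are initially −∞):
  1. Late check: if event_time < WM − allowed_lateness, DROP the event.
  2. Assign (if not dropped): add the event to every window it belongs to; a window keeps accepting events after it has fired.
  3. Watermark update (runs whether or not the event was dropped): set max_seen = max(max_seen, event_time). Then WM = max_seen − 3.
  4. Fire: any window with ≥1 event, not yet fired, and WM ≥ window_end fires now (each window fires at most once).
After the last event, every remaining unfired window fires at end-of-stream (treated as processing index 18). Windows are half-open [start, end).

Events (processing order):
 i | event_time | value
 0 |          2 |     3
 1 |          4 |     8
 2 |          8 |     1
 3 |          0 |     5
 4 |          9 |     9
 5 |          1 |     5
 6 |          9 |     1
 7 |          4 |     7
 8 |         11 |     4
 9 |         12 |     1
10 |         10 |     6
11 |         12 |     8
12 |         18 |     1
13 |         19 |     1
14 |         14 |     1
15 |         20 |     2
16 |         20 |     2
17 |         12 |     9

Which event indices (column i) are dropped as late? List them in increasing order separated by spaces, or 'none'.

i=0 t=2 v=3: → [2,6); WM=-1
i=1 t=4 v=8: → [2,8); WM=1
i=2 t=8 v=1: → [8,12); WM=5
i=3 t=0 v=5: DROP (t<5-2); WM=5
i=4 t=9 v=9: → [8,13); WM=6
i=5 t=1 v=5: DROP (t<6-2); WM=6
i=6 t=9 v=1: → [8,13); WM=6
i=7 t=4 v=7: → [2,8); WM=6
i=8 t=11 v=4: → [8,15); WM=8
i=9 t=12 v=1: → [8,16); WM=9
i=10 t=10 v=6: → [8,16); WM=9
i=11 t=12 v=8: → [8,16); WM=9
i=12 t=18 v=1: → [18,22); WM=15
i=13 t=19 v=1: → [18,23); WM=16
i=14 t=14 v=1: → [8,18); WM=16
i=15 t=20 v=2: → [18,24); WM=17
i=16 t=20 v=2: → [18,24); WM=17
i=17 t=12 v=9: DROP (t<17-2); WM=17

3 5 17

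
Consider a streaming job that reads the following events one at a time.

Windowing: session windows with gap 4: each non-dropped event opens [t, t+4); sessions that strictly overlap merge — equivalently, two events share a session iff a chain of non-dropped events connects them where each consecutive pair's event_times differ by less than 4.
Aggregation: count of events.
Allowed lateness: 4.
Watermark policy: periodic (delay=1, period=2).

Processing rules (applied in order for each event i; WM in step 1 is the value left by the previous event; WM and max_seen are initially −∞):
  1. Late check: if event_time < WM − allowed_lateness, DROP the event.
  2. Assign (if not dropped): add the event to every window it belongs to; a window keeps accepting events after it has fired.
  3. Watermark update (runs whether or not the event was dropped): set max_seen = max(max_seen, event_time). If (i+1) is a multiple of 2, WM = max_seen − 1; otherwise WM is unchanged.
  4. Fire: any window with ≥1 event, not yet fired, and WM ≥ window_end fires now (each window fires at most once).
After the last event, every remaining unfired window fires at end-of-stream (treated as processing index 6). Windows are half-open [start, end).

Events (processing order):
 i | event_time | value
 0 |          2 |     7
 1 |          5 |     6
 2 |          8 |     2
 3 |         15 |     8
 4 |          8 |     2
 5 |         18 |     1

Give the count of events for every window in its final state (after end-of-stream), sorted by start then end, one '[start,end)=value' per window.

[2,12)=3 [15,22)=2

i=0 t=2 v=7: → [2,6); WM=−∞
i=1 t=5 v=6: → [2,9); WM=4
i=2 t=8 v=2: → [2,12); WM=4
i=3 t=15 v=8: → [15,19); WM=14
i=4 t=8 v=2: DROP (t<14-4); WM=14
i=5 t=18 v=1: → [15,22); WM=17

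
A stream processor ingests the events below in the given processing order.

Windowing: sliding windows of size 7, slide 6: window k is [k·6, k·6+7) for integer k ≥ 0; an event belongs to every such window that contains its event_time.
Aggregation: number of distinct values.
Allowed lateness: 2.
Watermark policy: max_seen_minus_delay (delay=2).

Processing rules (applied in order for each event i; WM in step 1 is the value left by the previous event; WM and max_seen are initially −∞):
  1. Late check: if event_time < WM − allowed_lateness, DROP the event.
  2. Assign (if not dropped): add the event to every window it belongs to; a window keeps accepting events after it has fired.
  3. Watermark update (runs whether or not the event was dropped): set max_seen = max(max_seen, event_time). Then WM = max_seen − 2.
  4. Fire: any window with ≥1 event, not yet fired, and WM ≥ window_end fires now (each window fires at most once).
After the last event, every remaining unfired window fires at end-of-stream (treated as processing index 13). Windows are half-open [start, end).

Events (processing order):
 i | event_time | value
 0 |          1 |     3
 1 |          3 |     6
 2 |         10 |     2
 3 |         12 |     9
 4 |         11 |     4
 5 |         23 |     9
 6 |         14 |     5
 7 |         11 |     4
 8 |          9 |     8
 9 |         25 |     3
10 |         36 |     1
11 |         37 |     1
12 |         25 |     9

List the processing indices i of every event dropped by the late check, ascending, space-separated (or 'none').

6 7 8 12

i=0 t=1 v=3: → [0,7); WM=-1
i=1 t=3 v=6: → [0,7); WM=1
i=2 t=10 v=2: → [6,13); WM=8; [0,7) fires=2
i=3 t=12 v=9: → [12,19),[6,13); WM=10
i=4 t=11 v=4: → [6,13); WM=10
i=5 t=23 v=9: → [18,25); WM=21; [6,13) fires=3 [12,19) fires=1
i=6 t=14 v=5: DROP (t<21-2); WM=21
i=7 t=11 v=4: DROP (t<21-2); WM=21
i=8 t=9 v=8: DROP (t<21-2); WM=21
i=9 t=25 v=3: → [24,31); WM=23
i=10 t=36 v=1: → [36,43),[30,37); WM=34; [18,25) fires=1 [24,31) fires=1
i=11 t=37 v=1: → [36,43); WM=35
i=12 t=25 v=9: DROP (t<35-2); WM=35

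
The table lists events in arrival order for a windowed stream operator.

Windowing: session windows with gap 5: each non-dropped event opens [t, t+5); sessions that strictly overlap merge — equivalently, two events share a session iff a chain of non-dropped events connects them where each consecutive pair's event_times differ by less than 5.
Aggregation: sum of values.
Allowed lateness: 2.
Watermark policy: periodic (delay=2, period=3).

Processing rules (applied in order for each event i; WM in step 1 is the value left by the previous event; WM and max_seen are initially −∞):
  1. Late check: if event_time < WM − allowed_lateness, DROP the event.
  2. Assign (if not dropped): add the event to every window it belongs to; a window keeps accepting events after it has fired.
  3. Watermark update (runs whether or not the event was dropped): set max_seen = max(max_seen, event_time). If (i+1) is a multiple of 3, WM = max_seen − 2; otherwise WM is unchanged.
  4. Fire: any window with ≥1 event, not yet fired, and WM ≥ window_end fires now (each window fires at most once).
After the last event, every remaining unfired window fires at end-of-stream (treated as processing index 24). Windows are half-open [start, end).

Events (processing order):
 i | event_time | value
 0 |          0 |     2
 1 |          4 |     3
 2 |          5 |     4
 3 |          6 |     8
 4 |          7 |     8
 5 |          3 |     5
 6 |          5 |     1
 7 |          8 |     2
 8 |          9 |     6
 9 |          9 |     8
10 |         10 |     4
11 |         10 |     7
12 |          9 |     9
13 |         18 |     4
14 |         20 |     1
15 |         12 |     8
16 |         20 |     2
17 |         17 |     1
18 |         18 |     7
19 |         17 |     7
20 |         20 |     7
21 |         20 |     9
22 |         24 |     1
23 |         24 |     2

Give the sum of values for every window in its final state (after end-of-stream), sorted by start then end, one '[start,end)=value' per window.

i=0 t=0 v=2: → [0,5); WM=−∞
i=1 t=4 v=3: → [0,9); WM=−∞
i=2 t=5 v=4: → [0,10); WM=3
i=3 t=6 v=8: → [0,11); WM=3
i=4 t=7 v=8: → [0,12); WM=3
i=5 t=3 v=5: → [0,12); WM=5
i=6 t=5 v=1: → [0,12); WM=5
i=7 t=8 v=2: → [0,13); WM=5
i=8 t=9 v=6: → [0,14); WM=7
i=9 t=9 v=8: → [0,14); WM=7
i=10 t=10 v=4: → [0,15); WM=7
i=11 t=10 v=7: → [0,15); WM=8
i=12 t=9 v=9: → [0,15); WM=8
i=13 t=18 v=4: → [18,23); WM=8
i=14 t=20 v=1: → [18,25); WM=18
i=15 t=12 v=8: DROP (t<18-2); WM=18
i=16 t=20 v=2: → [18,25); WM=18
i=17 t=17 v=1: → [17,25); WM=18
i=18 t=18 v=7: → [17,25); WM=18
i=19 t=17 v=7: → [17,25); WM=18
i=20 t=20 v=7: → [17,25); WM=18
i=21 t=20 v=9: → [17,25); WM=18
i=22 t=24 v=1: → [17,29); WM=18
i=23 t=24 v=2: → [17,29); WM=22

[0,15)=67 [17,29)=41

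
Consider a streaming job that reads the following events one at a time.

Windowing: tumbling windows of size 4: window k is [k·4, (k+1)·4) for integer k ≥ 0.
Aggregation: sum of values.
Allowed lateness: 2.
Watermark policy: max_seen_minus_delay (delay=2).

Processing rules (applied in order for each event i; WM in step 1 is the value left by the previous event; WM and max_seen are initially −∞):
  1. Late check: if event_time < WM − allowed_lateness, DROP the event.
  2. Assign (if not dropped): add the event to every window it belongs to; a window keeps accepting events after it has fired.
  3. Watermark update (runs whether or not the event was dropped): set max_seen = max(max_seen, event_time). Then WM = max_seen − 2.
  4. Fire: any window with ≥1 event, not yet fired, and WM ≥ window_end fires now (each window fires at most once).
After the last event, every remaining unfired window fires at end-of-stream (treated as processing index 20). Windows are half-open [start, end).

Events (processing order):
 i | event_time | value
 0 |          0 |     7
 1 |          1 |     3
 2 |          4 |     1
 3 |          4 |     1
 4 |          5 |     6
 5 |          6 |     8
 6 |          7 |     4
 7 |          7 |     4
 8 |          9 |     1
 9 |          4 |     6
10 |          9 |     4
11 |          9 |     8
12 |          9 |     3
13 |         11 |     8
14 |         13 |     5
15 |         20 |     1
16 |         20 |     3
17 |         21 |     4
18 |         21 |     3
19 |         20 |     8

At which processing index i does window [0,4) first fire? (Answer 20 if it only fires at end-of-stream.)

5

i=0 t=0 v=7: → [0,4); WM=-2
i=1 t=1 v=3: → [0,4); WM=-1
i=2 t=4 v=1: → [4,8); WM=2
i=3 t=4 v=1: → [4,8); WM=2
i=4 t=5 v=6: → [4,8); WM=3
i=5 t=6 v=8: → [4,8); WM=4; [0,4) fires=10
i=6 t=7 v=4: → [4,8); WM=5
i=7 t=7 v=4: → [4,8); WM=5
i=8 t=9 v=1: → [8,12); WM=7
i=9 t=4 v=6: DROP (t<7-2); WM=7
i=10 t=9 v=4: → [8,12); WM=7
i=11 t=9 v=8: → [8,12); WM=7
i=12 t=9 v=3: → [8,12); WM=7
i=13 t=11 v=8: → [8,12); WM=9; [4,8) fires=24
i=14 t=13 v=5: → [12,16); WM=11
i=15 t=20 v=1: → [20,24); WM=18; [8,12) fires=24 [12,16) fires=5
i=16 t=20 v=3: → [20,24); WM=18
i=17 t=21 v=4: → [20,24); WM=19
i=18 t=21 v=3: → [20,24); WM=19
i=19 t=20 v=8: → [20,24); WM=19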